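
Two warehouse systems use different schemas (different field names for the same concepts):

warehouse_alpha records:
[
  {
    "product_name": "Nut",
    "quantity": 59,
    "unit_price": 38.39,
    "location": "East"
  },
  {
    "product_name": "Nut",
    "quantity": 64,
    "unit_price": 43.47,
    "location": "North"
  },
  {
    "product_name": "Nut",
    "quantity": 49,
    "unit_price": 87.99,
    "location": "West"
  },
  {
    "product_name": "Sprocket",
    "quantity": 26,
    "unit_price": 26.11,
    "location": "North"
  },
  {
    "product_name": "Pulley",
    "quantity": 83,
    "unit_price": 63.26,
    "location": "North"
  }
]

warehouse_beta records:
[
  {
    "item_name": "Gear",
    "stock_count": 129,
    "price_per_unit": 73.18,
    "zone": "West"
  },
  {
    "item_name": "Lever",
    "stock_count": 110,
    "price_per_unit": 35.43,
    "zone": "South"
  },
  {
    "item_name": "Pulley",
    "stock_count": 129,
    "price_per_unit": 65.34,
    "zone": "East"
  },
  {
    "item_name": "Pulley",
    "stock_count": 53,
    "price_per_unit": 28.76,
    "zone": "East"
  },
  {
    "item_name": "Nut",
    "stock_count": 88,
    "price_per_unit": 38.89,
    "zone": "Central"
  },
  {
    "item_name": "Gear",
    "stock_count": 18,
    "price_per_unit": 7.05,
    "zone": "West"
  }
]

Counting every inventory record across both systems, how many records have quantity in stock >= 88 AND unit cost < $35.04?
0

Schema mappings:
- "quantity" (warehouse_alpha) = "stock_count" (warehouse_beta) = quantity
- "unit_price" (warehouse_alpha) = "price_per_unit" (warehouse_beta) = unit cost

Records meeting both conditions in warehouse_alpha: 0
Records meeting both conditions in warehouse_beta: 0

Total: 0 + 0 = 0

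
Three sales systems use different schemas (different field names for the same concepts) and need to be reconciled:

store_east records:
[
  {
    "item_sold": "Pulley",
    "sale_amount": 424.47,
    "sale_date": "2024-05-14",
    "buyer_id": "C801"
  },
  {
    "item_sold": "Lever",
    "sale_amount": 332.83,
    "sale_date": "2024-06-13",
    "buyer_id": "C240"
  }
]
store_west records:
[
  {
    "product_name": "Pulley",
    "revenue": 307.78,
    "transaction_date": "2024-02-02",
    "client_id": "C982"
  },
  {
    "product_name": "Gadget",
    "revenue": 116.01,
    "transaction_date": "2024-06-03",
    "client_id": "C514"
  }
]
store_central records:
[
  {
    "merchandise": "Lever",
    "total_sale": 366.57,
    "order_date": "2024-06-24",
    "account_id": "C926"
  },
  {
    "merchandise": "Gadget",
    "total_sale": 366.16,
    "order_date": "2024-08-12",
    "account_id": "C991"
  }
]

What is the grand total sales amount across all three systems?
1913.82

Schema reconciliation - all amount fields map to sale amount:

store_east (sale_amount): 757.3
store_west (revenue): 423.79
store_central (total_sale): 732.73

Grand total: 1913.82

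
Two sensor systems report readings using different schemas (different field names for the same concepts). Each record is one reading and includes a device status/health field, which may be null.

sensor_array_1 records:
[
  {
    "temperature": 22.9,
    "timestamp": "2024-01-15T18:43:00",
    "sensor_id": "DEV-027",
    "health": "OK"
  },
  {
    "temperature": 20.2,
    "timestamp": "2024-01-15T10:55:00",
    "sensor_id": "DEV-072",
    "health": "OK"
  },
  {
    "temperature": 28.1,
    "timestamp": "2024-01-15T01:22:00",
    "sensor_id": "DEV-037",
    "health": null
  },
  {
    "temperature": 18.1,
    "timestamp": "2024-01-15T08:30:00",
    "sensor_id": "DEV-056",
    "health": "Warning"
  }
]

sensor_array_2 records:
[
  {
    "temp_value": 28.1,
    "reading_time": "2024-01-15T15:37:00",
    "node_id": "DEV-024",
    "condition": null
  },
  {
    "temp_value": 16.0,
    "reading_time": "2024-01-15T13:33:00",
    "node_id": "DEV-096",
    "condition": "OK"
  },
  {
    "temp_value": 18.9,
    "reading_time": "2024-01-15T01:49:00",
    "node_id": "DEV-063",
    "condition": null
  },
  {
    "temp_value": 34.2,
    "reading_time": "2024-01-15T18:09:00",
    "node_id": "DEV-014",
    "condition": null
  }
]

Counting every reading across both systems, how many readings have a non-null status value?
4

Schema mapping: "health" (sensor_array_1) = "condition" (sensor_array_2) = status

Non-null in sensor_array_1: 3
Non-null in sensor_array_2: 1

Total non-null: 3 + 1 = 4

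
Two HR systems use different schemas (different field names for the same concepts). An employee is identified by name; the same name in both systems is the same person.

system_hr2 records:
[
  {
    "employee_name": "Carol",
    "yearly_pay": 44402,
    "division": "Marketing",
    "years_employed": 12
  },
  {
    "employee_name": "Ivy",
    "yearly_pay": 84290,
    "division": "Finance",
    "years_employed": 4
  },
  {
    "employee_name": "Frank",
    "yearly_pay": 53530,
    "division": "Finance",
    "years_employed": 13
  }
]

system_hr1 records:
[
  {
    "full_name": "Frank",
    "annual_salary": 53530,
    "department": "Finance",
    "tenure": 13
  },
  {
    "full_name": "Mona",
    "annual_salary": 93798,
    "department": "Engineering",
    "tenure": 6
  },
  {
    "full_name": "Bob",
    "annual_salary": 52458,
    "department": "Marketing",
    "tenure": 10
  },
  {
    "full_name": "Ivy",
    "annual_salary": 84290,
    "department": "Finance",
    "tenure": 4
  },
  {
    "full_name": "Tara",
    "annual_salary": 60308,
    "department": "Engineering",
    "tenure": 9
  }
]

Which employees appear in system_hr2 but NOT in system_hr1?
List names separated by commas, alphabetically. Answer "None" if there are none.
Carol

Schema mapping: "employee_name" (system_hr2) = "full_name" (system_hr1) = employee name

Names in system_hr2: ['Carol', 'Frank', 'Ivy']
Names in system_hr1: ['Bob', 'Frank', 'Ivy', 'Mona', 'Tara']

In system_hr2 but not system_hr1: ['Carol']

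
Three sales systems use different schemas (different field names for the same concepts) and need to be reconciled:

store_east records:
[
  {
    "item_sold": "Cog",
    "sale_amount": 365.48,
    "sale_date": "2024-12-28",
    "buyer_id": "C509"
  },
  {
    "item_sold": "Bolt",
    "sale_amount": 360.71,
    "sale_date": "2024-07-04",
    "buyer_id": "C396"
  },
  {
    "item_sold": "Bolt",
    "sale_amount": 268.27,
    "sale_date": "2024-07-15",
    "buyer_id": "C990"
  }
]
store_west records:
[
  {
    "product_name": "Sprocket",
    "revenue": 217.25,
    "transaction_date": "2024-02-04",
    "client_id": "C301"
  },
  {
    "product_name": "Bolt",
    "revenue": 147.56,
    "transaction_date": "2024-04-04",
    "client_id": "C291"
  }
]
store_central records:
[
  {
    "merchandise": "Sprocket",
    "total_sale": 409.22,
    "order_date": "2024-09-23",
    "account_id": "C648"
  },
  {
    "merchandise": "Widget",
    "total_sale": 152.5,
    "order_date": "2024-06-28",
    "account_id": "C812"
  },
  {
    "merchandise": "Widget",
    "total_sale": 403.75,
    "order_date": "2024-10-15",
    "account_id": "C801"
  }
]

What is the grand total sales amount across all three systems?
2324.74

Schema reconciliation - all amount fields map to sale amount:

store_east (sale_amount): 994.46
store_west (revenue): 364.81
store_central (total_sale): 965.47

Grand total: 2324.74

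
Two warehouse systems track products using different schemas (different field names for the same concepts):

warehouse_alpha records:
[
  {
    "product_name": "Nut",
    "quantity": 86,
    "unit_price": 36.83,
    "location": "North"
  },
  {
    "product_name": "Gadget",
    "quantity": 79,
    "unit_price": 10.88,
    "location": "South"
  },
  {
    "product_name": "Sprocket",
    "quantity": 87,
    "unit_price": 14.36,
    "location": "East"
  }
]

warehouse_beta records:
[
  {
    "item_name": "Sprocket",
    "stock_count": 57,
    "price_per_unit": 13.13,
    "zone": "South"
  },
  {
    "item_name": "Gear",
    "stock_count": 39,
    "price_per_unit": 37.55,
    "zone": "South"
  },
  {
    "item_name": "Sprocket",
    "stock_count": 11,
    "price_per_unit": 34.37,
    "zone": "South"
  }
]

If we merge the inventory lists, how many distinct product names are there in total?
4

Schema mapping: "product_name" (warehouse_alpha) = "item_name" (warehouse_beta) = product name

Products in warehouse_alpha: ['Gadget', 'Nut', 'Sprocket']
Products in warehouse_beta: ['Gear', 'Sprocket']

Union (unique products): ['Gadget', 'Gear', 'Nut', 'Sprocket']
Count: 4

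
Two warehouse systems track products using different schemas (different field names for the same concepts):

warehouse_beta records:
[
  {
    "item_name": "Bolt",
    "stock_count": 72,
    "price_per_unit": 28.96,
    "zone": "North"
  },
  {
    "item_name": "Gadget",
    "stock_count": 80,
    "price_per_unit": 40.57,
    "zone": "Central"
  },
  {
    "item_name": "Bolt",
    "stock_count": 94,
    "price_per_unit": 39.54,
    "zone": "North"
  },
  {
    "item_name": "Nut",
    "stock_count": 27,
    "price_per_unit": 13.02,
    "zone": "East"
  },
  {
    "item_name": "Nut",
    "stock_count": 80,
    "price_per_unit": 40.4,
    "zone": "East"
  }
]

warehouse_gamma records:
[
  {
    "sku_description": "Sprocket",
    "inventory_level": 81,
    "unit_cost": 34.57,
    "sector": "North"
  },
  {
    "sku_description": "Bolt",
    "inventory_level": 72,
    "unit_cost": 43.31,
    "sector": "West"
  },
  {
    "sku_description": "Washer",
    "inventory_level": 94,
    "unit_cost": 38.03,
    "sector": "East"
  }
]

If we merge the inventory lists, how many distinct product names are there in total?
5

Schema mapping: "item_name" (warehouse_beta) = "sku_description" (warehouse_gamma) = product name

Products in warehouse_beta: ['Bolt', 'Gadget', 'Nut']
Products in warehouse_gamma: ['Bolt', 'Sprocket', 'Washer']

Union (unique products): ['Bolt', 'Gadget', 'Nut', 'Sprocket', 'Washer']
Count: 5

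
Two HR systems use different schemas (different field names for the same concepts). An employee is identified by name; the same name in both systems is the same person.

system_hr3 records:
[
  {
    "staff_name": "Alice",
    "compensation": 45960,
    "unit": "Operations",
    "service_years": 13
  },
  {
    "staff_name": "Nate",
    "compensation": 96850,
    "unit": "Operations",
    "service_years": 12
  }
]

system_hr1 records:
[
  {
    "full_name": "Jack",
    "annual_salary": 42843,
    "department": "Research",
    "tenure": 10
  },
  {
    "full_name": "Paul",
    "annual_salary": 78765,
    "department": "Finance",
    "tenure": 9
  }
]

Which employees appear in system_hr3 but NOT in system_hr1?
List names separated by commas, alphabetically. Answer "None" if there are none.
Alice, Nate

Schema mapping: "staff_name" (system_hr3) = "full_name" (system_hr1) = employee name

Names in system_hr3: ['Alice', 'Nate']
Names in system_hr1: ['Jack', 'Paul']

In system_hr3 but not system_hr1: ['Alice', 'Nate']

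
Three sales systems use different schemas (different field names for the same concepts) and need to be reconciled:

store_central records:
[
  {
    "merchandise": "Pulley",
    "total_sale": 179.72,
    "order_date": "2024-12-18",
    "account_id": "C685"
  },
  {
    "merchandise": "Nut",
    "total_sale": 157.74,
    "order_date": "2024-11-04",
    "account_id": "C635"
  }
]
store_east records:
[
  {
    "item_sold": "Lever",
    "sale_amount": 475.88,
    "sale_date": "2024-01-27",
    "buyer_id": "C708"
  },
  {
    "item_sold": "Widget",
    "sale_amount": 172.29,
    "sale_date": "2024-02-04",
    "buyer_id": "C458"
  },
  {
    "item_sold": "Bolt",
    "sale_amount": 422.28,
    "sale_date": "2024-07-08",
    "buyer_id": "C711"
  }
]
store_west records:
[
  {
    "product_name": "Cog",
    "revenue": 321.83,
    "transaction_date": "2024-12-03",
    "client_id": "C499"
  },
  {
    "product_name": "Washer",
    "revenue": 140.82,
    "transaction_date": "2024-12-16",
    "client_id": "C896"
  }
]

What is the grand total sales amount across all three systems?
1870.56

Schema reconciliation - all amount fields map to sale amount:

store_central (total_sale): 337.46
store_east (sale_amount): 1070.45
store_west (revenue): 462.65

Grand total: 1870.56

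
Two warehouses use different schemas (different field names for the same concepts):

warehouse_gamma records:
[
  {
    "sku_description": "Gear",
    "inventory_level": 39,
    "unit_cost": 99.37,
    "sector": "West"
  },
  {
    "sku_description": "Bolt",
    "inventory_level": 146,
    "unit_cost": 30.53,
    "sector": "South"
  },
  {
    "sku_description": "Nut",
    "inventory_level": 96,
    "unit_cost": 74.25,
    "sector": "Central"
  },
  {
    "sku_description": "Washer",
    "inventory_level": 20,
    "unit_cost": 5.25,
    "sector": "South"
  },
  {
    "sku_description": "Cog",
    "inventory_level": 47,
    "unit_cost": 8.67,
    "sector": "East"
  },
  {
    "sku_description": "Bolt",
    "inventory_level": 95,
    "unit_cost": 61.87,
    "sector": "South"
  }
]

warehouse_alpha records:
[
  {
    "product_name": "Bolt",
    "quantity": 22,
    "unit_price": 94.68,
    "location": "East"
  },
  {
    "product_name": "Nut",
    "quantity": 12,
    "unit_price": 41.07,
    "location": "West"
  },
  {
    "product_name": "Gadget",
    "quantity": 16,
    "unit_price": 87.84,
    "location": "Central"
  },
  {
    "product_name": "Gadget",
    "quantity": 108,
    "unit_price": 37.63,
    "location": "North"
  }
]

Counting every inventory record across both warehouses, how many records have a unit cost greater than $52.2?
5

Schema mapping: "unit_cost" (warehouse_gamma) = "unit_price" (warehouse_alpha) = unit cost

Records > $52.2 in warehouse_gamma: 3
Records > $52.2 in warehouse_alpha: 2

Total count: 3 + 2 = 5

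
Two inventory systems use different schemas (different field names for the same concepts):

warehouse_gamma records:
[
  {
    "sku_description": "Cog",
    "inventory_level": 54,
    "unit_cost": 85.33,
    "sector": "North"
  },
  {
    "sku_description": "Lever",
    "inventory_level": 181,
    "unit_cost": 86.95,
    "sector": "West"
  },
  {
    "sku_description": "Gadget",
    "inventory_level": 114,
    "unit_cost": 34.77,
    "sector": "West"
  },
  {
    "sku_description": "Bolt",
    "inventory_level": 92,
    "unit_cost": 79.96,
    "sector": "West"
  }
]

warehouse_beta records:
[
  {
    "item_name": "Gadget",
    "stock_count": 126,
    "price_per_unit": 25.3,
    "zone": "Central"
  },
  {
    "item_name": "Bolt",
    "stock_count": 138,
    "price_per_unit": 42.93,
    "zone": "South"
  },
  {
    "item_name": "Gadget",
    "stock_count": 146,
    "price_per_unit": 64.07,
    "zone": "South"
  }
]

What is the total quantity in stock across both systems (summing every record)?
851

To reconcile these schemas, identify the field holding the quantity in stock in each system:
1. In warehouse_gamma it is "inventory_level"
2. In warehouse_beta it is "stock_count"

From warehouse_gamma: 54 + 181 + 114 + 92 = 441
From warehouse_beta: 126 + 138 + 146 = 410

Total: 441 + 410 = 851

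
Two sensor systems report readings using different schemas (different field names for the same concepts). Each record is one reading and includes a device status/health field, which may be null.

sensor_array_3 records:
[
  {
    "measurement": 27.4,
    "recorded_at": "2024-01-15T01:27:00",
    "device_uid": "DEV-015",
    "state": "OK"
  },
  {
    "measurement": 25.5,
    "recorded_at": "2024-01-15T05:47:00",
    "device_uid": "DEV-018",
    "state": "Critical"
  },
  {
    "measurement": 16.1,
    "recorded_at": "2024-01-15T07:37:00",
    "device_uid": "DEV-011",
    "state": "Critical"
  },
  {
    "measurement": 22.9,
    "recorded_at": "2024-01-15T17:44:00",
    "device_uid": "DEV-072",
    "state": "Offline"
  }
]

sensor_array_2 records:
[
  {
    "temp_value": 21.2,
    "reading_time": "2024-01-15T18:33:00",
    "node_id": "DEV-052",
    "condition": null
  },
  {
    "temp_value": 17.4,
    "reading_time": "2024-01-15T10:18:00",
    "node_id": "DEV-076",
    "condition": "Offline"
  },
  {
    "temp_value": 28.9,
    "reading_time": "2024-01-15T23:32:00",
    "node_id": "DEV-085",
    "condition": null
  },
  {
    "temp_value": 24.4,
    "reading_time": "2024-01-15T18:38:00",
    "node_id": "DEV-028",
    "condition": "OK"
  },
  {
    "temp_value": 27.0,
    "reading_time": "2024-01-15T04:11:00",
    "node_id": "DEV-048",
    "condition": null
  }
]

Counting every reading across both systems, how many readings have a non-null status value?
6

Schema mapping: "state" (sensor_array_3) = "condition" (sensor_array_2) = status

Non-null in sensor_array_3: 4
Non-null in sensor_array_2: 2

Total non-null: 4 + 2 = 6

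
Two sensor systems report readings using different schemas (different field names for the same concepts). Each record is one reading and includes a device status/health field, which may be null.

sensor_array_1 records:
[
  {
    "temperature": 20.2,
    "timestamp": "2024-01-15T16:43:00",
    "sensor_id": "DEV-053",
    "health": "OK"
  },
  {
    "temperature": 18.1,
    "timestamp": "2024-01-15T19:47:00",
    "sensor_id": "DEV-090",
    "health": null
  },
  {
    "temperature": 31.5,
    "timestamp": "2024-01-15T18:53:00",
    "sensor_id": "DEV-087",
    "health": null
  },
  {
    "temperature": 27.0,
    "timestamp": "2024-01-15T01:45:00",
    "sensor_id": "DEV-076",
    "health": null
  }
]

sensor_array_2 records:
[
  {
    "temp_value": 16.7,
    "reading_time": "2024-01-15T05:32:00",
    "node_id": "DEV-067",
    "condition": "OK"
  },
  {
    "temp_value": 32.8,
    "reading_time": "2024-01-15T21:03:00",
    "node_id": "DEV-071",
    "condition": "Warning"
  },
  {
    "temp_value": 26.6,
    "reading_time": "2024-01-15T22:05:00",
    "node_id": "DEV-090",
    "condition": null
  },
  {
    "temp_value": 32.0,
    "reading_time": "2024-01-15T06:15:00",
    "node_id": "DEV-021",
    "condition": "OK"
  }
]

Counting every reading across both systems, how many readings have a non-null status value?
4

Schema mapping: "health" (sensor_array_1) = "condition" (sensor_array_2) = status

Non-null in sensor_array_1: 1
Non-null in sensor_array_2: 3

Total non-null: 1 + 3 = 4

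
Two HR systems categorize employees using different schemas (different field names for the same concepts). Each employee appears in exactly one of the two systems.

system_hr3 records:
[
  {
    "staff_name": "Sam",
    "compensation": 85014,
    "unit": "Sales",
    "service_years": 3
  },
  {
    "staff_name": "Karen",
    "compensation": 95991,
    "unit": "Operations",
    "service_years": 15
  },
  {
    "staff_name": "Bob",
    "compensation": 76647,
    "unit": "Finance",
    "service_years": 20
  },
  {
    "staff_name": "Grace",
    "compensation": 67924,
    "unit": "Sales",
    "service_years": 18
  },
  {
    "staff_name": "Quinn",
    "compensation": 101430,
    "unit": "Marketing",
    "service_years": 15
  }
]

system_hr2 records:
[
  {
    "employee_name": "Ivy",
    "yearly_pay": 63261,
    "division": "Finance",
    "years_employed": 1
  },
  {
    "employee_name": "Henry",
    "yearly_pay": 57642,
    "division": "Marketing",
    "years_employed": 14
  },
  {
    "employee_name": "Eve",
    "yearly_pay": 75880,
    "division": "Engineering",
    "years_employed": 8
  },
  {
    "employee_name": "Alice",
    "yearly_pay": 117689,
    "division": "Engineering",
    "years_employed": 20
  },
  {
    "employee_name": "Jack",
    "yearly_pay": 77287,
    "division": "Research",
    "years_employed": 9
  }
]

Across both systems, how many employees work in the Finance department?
2

Schema mapping: "unit" (system_hr3) = "division" (system_hr2) = department

Finance employees in system_hr3: 1
Finance employees in system_hr2: 1

Total in Finance: 1 + 1 = 2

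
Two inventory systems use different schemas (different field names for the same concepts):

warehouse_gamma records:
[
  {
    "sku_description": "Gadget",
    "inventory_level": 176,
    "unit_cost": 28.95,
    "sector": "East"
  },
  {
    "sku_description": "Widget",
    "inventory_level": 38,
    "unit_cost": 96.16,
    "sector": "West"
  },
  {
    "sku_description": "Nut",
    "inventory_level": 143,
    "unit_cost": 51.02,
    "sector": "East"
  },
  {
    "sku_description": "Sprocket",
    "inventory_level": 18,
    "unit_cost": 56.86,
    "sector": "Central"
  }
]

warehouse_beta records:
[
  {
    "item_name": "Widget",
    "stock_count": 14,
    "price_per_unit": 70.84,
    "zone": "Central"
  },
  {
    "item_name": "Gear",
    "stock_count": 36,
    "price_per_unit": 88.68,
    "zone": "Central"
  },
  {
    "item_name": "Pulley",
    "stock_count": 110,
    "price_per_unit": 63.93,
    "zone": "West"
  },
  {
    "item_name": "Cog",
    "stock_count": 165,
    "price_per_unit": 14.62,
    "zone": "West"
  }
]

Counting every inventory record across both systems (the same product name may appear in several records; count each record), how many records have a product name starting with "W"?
2

Schema mapping: "sku_description" (warehouse_gamma) = "item_name" (warehouse_beta) = product name

Records with product name starting with "W" in warehouse_gamma: 1
Records with product name starting with "W" in warehouse_beta: 1

Total: 1 + 1 = 2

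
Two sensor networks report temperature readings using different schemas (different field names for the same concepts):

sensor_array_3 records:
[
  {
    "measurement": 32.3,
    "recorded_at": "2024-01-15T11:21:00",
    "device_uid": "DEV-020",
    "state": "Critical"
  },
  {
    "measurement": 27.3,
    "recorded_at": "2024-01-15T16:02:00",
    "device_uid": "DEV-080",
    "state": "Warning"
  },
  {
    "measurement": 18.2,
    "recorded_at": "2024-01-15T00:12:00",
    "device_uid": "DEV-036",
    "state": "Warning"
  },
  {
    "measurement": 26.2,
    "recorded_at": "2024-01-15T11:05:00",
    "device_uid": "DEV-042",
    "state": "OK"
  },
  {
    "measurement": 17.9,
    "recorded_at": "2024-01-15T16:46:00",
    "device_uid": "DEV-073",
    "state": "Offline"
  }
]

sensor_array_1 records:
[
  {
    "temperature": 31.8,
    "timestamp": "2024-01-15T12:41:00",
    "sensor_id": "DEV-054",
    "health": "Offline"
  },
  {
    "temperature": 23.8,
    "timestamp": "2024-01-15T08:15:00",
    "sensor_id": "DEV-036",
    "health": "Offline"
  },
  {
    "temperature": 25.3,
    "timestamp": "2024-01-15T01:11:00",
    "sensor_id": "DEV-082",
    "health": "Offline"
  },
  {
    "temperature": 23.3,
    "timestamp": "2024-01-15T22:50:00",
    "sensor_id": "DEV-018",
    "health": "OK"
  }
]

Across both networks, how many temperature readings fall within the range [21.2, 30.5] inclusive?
5

Schema mapping: "measurement" (sensor_array_3) = "temperature" (sensor_array_1) = temperature

Readings in [21.2, 30.5] from sensor_array_3: 2
Readings in [21.2, 30.5] from sensor_array_1: 3

Total count: 2 + 3 = 5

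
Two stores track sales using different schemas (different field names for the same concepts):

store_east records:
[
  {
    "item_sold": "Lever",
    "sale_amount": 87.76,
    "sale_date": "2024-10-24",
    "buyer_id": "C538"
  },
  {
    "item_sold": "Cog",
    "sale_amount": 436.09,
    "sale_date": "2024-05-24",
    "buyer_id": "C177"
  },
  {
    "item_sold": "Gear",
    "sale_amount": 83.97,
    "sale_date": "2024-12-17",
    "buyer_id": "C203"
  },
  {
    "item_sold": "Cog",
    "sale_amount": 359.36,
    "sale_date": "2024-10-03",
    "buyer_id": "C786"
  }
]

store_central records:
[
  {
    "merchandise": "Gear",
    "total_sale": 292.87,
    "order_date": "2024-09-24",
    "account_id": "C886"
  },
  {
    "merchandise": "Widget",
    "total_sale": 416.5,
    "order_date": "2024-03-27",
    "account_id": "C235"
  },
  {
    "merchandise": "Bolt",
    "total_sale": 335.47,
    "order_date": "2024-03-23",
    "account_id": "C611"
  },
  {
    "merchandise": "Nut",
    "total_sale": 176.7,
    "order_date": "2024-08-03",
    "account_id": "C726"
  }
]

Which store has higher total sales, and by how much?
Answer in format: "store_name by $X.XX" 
store_central by $254.36

Schema mapping: "sale_amount" (store_east) = "total_sale" (store_central) = sale amount

Total for store_east: 967.18
Total for store_central: 1221.54

Difference: |967.18 - 1221.54| = 254.36
store_central has higher sales by $254.36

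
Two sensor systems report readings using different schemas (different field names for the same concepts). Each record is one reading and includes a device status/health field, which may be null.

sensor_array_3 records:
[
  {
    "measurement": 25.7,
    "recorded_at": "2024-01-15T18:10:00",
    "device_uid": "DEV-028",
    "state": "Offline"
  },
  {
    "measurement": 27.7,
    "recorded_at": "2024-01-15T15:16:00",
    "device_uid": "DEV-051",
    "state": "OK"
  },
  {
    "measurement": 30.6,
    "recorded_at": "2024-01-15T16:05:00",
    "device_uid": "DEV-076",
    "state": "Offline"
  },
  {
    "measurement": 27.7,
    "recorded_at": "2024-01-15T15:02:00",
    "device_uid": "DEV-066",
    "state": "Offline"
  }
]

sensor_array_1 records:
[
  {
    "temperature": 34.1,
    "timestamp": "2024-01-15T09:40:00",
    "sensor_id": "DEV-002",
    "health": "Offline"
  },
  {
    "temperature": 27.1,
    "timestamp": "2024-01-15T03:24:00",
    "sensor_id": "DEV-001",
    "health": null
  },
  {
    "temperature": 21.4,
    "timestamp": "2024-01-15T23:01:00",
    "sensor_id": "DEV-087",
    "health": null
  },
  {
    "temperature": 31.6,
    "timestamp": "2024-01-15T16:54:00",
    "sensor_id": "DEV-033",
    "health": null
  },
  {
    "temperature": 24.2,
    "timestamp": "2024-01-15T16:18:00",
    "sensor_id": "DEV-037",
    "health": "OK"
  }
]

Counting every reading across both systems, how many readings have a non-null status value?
6

Schema mapping: "state" (sensor_array_3) = "health" (sensor_array_1) = status

Non-null in sensor_array_3: 4
Non-null in sensor_array_1: 2

Total non-null: 4 + 2 = 6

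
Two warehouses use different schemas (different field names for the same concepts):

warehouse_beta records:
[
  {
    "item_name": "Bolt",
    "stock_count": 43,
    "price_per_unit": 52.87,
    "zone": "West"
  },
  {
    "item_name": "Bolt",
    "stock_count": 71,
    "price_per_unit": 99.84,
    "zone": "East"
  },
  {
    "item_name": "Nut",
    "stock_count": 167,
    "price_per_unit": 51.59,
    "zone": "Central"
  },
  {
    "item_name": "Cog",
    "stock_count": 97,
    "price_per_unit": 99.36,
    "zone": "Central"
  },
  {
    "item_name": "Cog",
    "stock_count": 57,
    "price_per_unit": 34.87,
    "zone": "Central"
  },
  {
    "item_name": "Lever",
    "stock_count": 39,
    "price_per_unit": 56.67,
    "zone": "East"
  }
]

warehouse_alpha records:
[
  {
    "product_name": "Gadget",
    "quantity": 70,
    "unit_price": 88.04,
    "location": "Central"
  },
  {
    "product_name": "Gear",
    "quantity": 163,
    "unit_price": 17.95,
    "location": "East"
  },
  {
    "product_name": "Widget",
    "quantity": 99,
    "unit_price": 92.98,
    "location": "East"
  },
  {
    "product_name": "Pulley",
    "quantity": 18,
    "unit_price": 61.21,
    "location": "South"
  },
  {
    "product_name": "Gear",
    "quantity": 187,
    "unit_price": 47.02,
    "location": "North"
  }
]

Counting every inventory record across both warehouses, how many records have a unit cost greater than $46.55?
9

Schema mapping: "price_per_unit" (warehouse_beta) = "unit_price" (warehouse_alpha) = unit cost

Records > $46.55 in warehouse_beta: 5
Records > $46.55 in warehouse_alpha: 4

Total count: 5 + 4 = 9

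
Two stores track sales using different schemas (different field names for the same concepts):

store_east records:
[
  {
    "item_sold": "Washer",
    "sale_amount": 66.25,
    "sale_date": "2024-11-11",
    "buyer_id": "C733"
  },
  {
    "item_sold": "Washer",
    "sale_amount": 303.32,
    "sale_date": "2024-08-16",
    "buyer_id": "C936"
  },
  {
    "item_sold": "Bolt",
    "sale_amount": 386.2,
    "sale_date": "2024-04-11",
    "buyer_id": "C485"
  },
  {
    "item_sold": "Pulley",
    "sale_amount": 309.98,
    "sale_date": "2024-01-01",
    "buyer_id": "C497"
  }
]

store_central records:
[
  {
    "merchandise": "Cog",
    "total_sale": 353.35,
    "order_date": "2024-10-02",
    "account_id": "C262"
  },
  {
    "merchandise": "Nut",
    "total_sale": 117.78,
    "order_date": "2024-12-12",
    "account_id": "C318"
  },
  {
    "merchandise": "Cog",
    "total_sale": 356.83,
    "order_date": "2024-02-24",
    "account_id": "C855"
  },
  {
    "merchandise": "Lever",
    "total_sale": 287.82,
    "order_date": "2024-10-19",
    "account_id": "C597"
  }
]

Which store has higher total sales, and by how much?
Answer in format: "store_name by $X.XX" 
store_central by $50.03

Schema mapping: "sale_amount" (store_east) = "total_sale" (store_central) = sale amount

Total for store_east: 1065.75
Total for store_central: 1115.78

Difference: |1065.75 - 1115.78| = 50.03
store_central has higher sales by $50.03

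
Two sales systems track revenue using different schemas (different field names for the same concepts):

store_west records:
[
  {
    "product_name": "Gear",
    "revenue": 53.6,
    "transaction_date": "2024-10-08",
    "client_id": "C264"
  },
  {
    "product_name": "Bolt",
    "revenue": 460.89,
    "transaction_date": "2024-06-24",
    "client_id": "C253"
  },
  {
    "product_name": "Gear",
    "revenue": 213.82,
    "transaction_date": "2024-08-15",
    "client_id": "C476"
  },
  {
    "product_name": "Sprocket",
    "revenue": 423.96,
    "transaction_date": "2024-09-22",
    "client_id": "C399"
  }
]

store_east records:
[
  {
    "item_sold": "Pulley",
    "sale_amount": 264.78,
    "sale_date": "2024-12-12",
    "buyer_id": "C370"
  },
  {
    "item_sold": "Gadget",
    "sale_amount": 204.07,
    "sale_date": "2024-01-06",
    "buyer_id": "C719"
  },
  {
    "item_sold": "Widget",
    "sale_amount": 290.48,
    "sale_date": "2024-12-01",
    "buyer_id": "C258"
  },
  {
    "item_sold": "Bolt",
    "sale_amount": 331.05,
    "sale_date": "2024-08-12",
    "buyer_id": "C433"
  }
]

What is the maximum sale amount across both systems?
460.89

Reconcile: "revenue" (store_west) = "sale_amount" (store_east) = sale amount

Maximum in store_west: 460.89
Maximum in store_east: 331.05

Overall maximum: max(460.89, 331.05) = 460.89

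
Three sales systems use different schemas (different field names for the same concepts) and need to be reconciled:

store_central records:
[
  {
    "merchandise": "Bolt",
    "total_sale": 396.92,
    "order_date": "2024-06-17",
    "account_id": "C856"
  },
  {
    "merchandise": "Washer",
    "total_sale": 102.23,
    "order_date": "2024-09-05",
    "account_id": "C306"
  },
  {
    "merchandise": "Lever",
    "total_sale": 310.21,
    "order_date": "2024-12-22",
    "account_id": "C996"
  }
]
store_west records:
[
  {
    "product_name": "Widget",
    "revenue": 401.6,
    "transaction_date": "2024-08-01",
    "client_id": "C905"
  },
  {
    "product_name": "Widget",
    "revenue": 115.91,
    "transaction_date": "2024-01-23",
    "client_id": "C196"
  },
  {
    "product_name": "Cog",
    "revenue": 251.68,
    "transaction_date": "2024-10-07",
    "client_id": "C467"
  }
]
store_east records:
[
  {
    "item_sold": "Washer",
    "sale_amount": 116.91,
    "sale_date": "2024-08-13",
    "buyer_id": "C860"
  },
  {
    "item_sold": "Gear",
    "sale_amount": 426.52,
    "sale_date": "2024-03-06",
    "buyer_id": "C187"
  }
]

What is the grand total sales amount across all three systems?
2121.98

Schema reconciliation - all amount fields map to sale amount:

store_central (total_sale): 809.36
store_west (revenue): 769.19
store_east (sale_amount): 543.43

Grand total: 2121.98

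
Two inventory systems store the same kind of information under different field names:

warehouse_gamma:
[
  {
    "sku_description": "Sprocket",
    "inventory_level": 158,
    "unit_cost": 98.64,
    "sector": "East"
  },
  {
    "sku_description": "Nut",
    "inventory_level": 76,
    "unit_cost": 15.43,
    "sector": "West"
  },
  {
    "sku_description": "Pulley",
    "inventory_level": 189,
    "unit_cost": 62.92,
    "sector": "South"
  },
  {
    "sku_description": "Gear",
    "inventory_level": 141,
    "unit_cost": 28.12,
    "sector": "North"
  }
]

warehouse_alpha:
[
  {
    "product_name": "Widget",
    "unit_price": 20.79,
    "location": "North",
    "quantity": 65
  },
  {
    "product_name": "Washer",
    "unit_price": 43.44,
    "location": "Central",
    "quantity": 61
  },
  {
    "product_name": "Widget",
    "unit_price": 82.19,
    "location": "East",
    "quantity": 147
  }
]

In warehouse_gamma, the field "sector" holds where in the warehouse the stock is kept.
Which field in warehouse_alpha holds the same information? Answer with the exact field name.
location

In warehouse_gamma, "sector" holds where in the warehouse the stock is kept.
The fields in warehouse_alpha are: "product_name", "unit_price", "location", "quantity".
"location" is the match: the name refers to the same concept and its values are area labels (e.g. 'Central', 'East').
The other fields ("product_name", "unit_price", "quantity") hold different kinds of data.

So "sector" in warehouse_gamma corresponds to "location" in warehouse_alpha.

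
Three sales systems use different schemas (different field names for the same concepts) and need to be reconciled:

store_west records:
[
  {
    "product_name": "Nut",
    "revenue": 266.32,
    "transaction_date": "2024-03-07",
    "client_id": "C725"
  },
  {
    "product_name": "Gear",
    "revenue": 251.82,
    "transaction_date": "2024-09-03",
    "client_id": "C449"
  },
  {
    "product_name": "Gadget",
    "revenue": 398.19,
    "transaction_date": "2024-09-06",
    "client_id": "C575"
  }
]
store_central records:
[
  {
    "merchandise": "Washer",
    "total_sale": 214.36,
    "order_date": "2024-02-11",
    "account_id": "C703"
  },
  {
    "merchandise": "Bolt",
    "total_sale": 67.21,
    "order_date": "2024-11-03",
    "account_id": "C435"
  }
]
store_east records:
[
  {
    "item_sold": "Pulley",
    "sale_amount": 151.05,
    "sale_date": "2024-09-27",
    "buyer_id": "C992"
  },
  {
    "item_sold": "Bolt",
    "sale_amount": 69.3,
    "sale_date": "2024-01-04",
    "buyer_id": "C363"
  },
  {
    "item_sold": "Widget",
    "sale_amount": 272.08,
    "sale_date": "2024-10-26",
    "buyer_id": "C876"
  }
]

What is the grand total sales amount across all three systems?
1690.33

Schema reconciliation - all amount fields map to sale amount:

store_west (revenue): 916.33
store_central (total_sale): 281.57
store_east (sale_amount): 492.43

Grand total: 1690.33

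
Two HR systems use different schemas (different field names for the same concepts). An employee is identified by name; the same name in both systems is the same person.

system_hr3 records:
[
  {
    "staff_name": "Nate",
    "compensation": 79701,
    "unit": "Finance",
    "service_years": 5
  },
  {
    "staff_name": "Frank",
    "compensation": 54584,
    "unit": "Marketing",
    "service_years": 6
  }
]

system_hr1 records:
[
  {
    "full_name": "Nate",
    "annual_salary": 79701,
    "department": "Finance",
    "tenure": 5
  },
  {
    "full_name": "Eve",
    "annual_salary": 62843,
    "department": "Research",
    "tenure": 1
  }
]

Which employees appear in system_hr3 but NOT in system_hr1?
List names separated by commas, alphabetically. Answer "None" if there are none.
Frank

Schema mapping: "staff_name" (system_hr3) = "full_name" (system_hr1) = employee name

Names in system_hr3: ['Frank', 'Nate']
Names in system_hr1: ['Eve', 'Nate']

In system_hr3 but not system_hr1: ['Frank']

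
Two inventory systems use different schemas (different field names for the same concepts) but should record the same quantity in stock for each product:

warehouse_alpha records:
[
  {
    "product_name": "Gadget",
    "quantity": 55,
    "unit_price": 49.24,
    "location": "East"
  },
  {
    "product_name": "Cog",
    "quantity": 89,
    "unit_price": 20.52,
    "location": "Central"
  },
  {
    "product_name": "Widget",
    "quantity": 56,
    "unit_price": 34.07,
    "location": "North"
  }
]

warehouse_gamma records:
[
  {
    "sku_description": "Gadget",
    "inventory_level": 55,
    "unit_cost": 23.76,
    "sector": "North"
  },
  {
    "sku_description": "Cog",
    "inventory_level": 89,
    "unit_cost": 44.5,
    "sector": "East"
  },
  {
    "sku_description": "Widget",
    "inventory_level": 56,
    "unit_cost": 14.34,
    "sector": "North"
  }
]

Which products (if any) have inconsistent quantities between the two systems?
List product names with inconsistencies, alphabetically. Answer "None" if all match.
None

Schema mappings:
- "product_name" (warehouse_alpha) = "sku_description" (warehouse_gamma) = product name
- "quantity" (warehouse_alpha) = "inventory_level" (warehouse_gamma) = quantity

Comparison:
  Gadget: 55 vs 55 - MATCH
  Cog: 89 vs 89 - MATCH
  Widget: 56 vs 56 - MATCH

Products with inconsistencies: None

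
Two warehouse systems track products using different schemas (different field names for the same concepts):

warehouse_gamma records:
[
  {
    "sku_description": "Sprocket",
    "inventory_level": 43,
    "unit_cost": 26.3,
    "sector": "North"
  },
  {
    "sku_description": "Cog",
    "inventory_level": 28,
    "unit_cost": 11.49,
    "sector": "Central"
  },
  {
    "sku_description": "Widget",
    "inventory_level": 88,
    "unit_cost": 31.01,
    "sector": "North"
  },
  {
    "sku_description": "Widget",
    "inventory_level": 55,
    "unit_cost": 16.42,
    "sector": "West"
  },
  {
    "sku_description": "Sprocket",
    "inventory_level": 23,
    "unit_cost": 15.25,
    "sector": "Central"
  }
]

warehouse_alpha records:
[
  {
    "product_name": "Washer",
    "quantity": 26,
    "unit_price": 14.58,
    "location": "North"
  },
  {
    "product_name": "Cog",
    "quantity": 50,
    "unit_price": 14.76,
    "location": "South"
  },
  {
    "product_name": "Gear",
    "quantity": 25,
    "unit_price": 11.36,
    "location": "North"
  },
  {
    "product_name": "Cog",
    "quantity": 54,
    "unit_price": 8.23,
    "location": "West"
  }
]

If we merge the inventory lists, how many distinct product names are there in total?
5

Schema mapping: "sku_description" (warehouse_gamma) = "product_name" (warehouse_alpha) = product name

Products in warehouse_gamma: ['Cog', 'Sprocket', 'Widget']
Products in warehouse_alpha: ['Cog', 'Gear', 'Washer']

Union (unique products): ['Cog', 'Gear', 'Sprocket', 'Washer', 'Widget']
Count: 5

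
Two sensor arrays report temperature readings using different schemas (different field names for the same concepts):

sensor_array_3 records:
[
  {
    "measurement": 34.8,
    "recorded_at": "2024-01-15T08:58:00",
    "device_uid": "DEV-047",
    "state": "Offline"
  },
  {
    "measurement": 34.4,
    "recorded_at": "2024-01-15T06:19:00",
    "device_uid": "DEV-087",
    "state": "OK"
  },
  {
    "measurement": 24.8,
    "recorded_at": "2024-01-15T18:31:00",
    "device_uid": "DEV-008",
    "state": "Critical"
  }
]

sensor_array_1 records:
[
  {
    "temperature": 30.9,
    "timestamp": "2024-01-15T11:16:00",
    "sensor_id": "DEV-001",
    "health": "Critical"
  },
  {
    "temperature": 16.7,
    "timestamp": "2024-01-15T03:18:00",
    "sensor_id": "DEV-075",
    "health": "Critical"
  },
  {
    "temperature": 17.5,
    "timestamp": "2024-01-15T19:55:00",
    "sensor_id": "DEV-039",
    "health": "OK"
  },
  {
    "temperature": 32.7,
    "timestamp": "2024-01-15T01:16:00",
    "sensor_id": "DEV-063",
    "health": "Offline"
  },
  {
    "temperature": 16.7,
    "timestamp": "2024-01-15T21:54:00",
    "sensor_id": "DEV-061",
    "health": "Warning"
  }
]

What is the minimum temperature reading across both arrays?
16.7

Schema mapping: "measurement" (sensor_array_3) = "temperature" (sensor_array_1) = temperature reading

Minimum in sensor_array_3: 24.8
Minimum in sensor_array_1: 16.7

Overall minimum: min(24.8, 16.7) = 16.7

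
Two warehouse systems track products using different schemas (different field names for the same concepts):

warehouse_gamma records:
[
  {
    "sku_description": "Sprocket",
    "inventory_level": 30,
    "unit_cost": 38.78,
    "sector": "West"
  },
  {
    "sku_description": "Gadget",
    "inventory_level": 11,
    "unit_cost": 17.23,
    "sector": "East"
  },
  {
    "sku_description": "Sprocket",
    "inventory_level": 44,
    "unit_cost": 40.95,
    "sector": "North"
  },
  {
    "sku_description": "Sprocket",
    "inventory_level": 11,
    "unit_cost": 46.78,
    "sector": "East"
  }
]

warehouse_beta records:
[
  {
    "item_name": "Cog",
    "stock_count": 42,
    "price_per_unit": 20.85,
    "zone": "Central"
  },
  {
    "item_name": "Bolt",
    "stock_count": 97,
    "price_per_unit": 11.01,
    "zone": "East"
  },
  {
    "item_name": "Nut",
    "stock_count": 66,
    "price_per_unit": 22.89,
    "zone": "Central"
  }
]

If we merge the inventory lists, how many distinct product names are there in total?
5

Schema mapping: "sku_description" (warehouse_gamma) = "item_name" (warehouse_beta) = product name

Products in warehouse_gamma: ['Gadget', 'Sprocket']
Products in warehouse_beta: ['Bolt', 'Cog', 'Nut']

Union (unique products): ['Bolt', 'Cog', 'Gadget', 'Nut', 'Sprocket']
Count: 5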